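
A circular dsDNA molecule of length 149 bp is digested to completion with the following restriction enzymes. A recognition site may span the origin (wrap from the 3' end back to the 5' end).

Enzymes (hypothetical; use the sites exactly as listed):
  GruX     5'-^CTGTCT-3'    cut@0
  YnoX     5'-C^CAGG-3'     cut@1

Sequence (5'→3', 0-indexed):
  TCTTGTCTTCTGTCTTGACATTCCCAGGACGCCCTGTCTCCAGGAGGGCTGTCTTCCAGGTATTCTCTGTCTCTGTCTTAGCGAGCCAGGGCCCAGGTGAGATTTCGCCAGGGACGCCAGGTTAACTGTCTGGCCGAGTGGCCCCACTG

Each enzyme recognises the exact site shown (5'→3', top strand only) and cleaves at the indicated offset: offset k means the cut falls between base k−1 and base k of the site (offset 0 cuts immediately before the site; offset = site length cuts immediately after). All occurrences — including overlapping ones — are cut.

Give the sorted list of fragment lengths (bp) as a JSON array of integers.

Scan for sites:
  GruX CTGTCT/0: at [9, 33, 48, 66, 72, 125, 146] ⇒ [9, 33, 48, 66, 72, 125, 146]
  YnoX CCAGG/1: at [23, 39, 55, 85, 92, 107, 116] ⇒ [24, 40, 56, 86, 93, 108, 117]

All cut coordinates (distinct, sorted): [9, 24, 33, 40, 48, 56, 66, 72, 86, 93, 108, 117, 125, 146]

Fragment lengths:
  9→24: 15 bp
  24→33: 9 bp
  33→40: 7 bp
  40→48: 8 bp
  48→56: 8 bp
  56→66: 10 bp
  66→72: 6 bp
  72→86: 14 bp
  86→93: 7 bp
  93→108: 15 bp
  108→117: 9 bp
  117→125: 8 bp
  125→146: 21 bp
  146→9 (wrap): 149-146+9 = 12 bp

[6,7,7,8,8,8,9,9,10,12,14,15,15,21]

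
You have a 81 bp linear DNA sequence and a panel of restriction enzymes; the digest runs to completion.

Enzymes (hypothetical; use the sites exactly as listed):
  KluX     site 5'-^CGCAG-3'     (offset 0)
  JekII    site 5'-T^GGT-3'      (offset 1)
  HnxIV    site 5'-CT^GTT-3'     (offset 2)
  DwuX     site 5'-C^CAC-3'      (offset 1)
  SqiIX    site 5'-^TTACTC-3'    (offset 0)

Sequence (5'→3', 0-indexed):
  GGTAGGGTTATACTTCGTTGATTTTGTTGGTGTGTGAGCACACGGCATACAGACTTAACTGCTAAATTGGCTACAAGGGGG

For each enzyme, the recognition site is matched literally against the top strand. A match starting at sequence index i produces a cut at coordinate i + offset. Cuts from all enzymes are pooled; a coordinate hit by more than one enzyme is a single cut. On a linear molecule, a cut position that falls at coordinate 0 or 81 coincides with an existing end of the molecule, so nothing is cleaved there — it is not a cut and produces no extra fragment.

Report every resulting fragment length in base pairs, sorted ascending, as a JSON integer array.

Scan for sites:
  KluX (CGCAG, off=0): no sites
  JekII (TGGT, off=1): starts [27] → cuts [28]
  HnxIV (CTGTT, off=2): no sites
  DwuX (CCAC, off=1): no sites
  SqiIX (TTACTC, off=0): no sites

Pooled cuts: [28]

Fragment lengths:
  [0,28): 28 bp
  [28,81): 53 bp

[28,53]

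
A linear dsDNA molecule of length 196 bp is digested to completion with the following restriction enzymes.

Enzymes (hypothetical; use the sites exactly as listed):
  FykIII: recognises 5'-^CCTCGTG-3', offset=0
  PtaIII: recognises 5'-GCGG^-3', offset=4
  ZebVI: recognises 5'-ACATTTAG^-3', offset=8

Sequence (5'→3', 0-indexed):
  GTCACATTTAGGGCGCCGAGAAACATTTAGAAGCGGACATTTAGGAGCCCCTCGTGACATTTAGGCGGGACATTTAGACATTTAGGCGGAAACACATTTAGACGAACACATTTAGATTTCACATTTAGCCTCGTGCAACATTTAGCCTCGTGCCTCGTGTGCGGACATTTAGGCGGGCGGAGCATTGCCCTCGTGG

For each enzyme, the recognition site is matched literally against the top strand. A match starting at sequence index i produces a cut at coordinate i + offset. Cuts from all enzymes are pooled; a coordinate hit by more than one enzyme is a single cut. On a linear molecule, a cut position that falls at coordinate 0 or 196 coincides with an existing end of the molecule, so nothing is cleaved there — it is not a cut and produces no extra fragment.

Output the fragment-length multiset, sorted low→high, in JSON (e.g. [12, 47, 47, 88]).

[4,4,4,4,5,6,7,8,8,8,8,8,9,11,12,12,13,14,15,17,19]

Site scan:
  FykIII CCTCGTG/0: at [49, 128, 145, 152, 188] ⇒ [49, 128, 145, 152, 188]
  PtaIII GCGG/4: at [32, 64, 85, 160, 172, 176] ⇒ [36, 68, 89, 164, 176, 180]
  ZebVI ACATTTAG/8: at [3, 22, 36, 56, 69, 77, 93, 107, 120, 137, 164] ⇒ [11, 30, 44, 64, 77, 85, 101, 115, 128, 145, 172]

Pooled cuts: [11, 30, 36, 44, 49, 64, 68, 77, 85, 89, 101, 115, 128, 145, 152, 164, 172, 176, 180, 188]

Fragments:
  [0,11): 11 bp
  [11,30): 19 bp
  [30,36): 6 bp
  [36,44): 8 bp
  [44,49): 5 bp
  [49,64): 15 bp
  [64,68): 4 bp
  [68,77): 9 bp
  [77,85): 8 bp
  [85,89): 4 bp
  [89,101): 12 bp
  [101,115): 14 bp
  [115,128): 13 bp
  [128,145): 17 bp
  [145,152): 7 bp
  [152,164): 12 bp
  [164,172): 8 bp
  [172,176): 4 bp
  [176,180): 4 bp
  [180,188): 8 bp
  [188,196): 8 bp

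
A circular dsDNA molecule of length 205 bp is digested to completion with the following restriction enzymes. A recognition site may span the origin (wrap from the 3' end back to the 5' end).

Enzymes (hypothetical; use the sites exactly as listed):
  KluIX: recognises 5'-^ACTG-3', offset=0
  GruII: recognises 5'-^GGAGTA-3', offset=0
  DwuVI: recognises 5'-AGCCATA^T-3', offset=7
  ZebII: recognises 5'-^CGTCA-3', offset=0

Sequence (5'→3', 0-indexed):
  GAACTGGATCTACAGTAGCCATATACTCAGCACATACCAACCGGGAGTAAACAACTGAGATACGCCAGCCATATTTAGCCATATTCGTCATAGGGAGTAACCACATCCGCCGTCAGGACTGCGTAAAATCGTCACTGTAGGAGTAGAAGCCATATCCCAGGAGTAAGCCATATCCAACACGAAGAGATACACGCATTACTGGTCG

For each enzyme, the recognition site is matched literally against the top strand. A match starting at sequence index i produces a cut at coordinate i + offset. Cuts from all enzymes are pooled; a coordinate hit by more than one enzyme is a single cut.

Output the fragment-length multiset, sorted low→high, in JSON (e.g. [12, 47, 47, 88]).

Site scan:
  KluIX (ACTG, off=0): starts [2, 53, 117, 133, 197] → cuts [2, 53, 117, 133, 197]
  GruII (GGAGTA, off=0): starts [43, 93, 139, 159] → cuts [43, 93, 139, 159]
  DwuVI (AGCCATAT, off=7): starts [16, 66, 76, 147, 165] → cuts [23, 73, 83, 154, 172]
  ZebII (CGTCA, off=0): starts [85, 110, 129] → cuts [85, 110, 129]

Pooled cuts: [2, 23, 43, 53, 73, 83, 85, 93, 110, 117, 129, 133, 139, 154, 159, 172, 197]

Fragment lengths:
  2→23: 21 bp
  23→43: 20 bp
  43→53: 10 bp
  53→73: 20 bp
  73→83: 10 bp
  83→85: 2 bp
  85→93: 8 bp
  93→110: 17 bp
  110→117: 7 bp
  117→129: 12 bp
  129→133: 4 bp
  133→139: 6 bp
  139→154: 15 bp
  154→159: 5 bp
  159→172: 13 bp
  172→197: 25 bp
  197→2 (wrap): 205-197+2 = 10 bp

[2,4,5,6,7,8,10,10,10,12,13,15,17,20,20,21,25]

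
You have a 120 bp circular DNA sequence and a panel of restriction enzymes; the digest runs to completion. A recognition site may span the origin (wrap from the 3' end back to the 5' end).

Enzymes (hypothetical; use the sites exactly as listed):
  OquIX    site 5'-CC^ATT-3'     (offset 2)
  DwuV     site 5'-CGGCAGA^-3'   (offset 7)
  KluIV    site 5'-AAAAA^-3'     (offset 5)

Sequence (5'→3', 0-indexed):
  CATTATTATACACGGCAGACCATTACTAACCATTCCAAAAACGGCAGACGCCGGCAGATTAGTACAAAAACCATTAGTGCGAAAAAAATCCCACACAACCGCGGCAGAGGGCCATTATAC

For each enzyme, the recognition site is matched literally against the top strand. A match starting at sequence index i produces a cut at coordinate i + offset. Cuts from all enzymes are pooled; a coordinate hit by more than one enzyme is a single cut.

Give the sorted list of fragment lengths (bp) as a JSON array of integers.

Per-enzyme occurrences:
  OquIX CCATT/2: at [19, 29, 70, 111, 119] ⇒ [1, 21, 31, 72, 113]
  DwuV CGGCAGA/7: at [12, 41, 51, 101] ⇒ [19, 48, 58, 108]
  KluIV AAAAA/5: at [36, 65, 81, 82, 83] ⇒ [41, 70, 86, 87, 88]

All cut coordinates (distinct, sorted): [1, 19, 21, 31, 41, 48, 58, 70, 72, 86, 87, 88, 108, 113]

Fragment lengths:
  1→19: 18 bp
  19→21: 2 bp
  21→31: 10 bp
  31→41: 10 bp
  41→48: 7 bp
  48→58: 10 bp
  58→70: 12 bp
  70→72: 2 bp
  72→86: 14 bp
  86→87: 1 bp
  87→88: 1 bp
  88→108: 20 bp
  108→113: 5 bp
  113→1 (wrap): 120-113+1 = 8 bp

[1,1,2,2,5,7,8,10,10,10,12,14,18,20]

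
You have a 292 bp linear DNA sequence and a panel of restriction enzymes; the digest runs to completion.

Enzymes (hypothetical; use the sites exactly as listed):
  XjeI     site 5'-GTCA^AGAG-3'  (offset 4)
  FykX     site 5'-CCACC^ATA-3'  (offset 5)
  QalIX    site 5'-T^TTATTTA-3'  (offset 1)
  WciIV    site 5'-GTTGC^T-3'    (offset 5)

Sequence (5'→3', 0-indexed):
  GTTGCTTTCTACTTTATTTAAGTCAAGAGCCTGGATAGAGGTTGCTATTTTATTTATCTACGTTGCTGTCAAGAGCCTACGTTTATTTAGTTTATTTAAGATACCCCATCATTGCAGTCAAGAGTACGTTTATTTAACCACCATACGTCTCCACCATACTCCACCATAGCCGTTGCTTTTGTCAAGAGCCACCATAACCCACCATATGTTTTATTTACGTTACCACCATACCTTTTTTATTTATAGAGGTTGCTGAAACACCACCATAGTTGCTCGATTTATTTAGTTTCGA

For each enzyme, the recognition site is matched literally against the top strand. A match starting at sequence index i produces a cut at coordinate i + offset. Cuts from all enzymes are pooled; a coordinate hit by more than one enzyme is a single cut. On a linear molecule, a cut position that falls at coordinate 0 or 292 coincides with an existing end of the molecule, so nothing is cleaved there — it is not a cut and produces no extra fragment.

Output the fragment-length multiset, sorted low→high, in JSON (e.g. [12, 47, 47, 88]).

[4,5,5,5,7,8,8,8,9,9,9,9,10,10,11,11,12,12,13,13,14,17,17,17,20,29]

Scan for sites:
  XjeI (GTCAAGAG, off=4): starts [21, 67, 116, 180] → cuts [25, 71, 120, 184]
  FykX (CCACCATA, off=5): starts [137, 150, 160, 188, 198, 222, 260] → cuts [142, 155, 165, 193, 203, 227, 265]
  QalIX (TTTATTTA, off=1): starts [12, 48, 81, 90, 128, 209, 235, 277] → cuts [13, 49, 82, 91, 129, 210, 236, 278]
  WciIV (GTTGCT, off=5): starts [0, 40, 61, 171, 248, 268] → cuts [5, 45, 66, 176, 253, 273]

Pooled cuts: [5, 13, 25, 45, 49, 66, 71, 82, 91, 120, 129, 142, 155, 165, 176, 184, 193, 203, 210, 227, 236, 253, 265, 273, 278]

Fragment lengths:
  [0,5): 5 bp
  [5,13): 8 bp
  [13,25): 12 bp
  [25,45): 20 bp
  [45,49): 4 bp
  [49,66): 17 bp
  [66,71): 5 bp
  [71,82): 11 bp
  [82,91): 9 bp
  [91,120): 29 bp
  [120,129): 9 bp
  [129,142): 13 bp
  [142,155): 13 bp
  [155,165): 10 bp
  [165,176): 11 bp
  [176,184): 8 bp
  [184,193): 9 bp
  [193,203): 10 bp
  [203,210): 7 bp
  [210,227): 17 bp
  [227,236): 9 bp
  [236,253): 17 bp
  [253,265): 12 bp
  [265,273): 8 bp
  [273,278): 5 bp
  [278,292): 14 bp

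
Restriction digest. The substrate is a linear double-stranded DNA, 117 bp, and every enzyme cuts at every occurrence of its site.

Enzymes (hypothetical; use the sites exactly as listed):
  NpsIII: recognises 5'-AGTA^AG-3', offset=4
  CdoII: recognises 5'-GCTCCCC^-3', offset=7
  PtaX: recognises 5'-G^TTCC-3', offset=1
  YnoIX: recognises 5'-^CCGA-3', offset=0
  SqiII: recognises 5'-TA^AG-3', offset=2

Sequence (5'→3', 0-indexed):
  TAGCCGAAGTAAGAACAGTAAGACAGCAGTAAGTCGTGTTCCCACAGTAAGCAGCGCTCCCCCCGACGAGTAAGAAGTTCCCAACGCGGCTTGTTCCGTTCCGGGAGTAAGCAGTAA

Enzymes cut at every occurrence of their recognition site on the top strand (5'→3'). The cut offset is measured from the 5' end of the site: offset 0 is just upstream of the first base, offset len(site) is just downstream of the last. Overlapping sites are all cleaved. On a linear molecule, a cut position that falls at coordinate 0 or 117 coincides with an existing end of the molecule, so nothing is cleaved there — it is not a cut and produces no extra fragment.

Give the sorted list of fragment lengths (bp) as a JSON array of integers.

[3,5,5,7,8,8,9,10,11,11,11,13,16]

Site scan:
  NpsIII (AGTAAG, off=4): starts [7, 16, 27, 45, 68, 105] → cuts [11, 20, 31, 49, 72, 109]
  CdoII (GCTCCCC, off=7): starts [55] → cuts [62]
  PtaX (GTTCC, off=1): starts [37, 76, 92, 97] → cuts [38, 77, 93, 98]
  YnoIX (CCGA, off=0): starts [3, 62] → cuts [3, 62]
  SqiII (TAAG, off=2): starts [9, 18, 29, 47, 70, 107] → cuts [11, 20, 31, 49, 72, 109]

Pooled cuts: [3, 11, 20, 31, 38, 49, 62, 72, 77, 93, 98, 109]

Fragment lengths:
  [0,3): 3 bp
  [3,11): 8 bp
  [11,20): 9 bp
  [20,31): 11 bp
  [31,38): 7 bp
  [38,49): 11 bp
  [49,62): 13 bp
  [62,72): 10 bp
  [72,77): 5 bp
  [77,93): 16 bp
  [93,98): 5 bp
  [98,109): 11 bp
  [109,117): 8 bp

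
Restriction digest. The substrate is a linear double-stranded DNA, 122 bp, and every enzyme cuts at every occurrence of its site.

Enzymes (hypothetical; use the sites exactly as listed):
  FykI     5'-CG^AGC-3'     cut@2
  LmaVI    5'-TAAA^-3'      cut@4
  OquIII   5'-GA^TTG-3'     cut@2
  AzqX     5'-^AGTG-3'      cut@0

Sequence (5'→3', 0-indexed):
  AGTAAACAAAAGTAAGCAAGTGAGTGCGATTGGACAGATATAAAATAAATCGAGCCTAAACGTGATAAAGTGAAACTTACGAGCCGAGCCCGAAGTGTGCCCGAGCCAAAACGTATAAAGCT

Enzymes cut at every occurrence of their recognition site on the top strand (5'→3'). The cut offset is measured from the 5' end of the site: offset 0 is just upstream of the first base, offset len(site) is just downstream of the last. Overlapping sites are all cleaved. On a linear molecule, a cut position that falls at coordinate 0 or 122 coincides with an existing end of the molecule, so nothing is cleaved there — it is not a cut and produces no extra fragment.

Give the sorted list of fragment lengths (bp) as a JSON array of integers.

Per-enzyme occurrences:
  FykI (CGAGC, off=2): starts [50, 79, 84, 101] → cuts [52, 81, 86, 103]
  LmaVI (TAAA, off=4): starts [2, 40, 45, 56, 65, 115] → cuts [6, 44, 49, 60, 69, 119]
  OquIII (GATTG, off=2): starts [27] → cuts [29]
  AzqX (AGTG, off=0): starts [18, 22, 68, 93] → cuts [18, 22, 68, 93]

All cut coordinates (distinct, sorted): [6, 18, 22, 29, 44, 49, 52, 60, 68, 69, 81, 86, 93, 103, 119]

Fragments:
  [0,6): 6 bp
  [6,18): 12 bp
  [18,22): 4 bp
  [22,29): 7 bp
  [29,44): 15 bp
  [44,49): 5 bp
  [49,52): 3 bp
  [52,60): 8 bp
  [60,68): 8 bp
  [68,69): 1 bp
  [69,81): 12 bp
  [81,86): 5 bp
  [86,93): 7 bp
  [93,103): 10 bp
  [103,119): 16 bp
  [119,122): 3 bp

[1,3,3,4,5,5,6,7,7,8,8,10,12,12,15,16]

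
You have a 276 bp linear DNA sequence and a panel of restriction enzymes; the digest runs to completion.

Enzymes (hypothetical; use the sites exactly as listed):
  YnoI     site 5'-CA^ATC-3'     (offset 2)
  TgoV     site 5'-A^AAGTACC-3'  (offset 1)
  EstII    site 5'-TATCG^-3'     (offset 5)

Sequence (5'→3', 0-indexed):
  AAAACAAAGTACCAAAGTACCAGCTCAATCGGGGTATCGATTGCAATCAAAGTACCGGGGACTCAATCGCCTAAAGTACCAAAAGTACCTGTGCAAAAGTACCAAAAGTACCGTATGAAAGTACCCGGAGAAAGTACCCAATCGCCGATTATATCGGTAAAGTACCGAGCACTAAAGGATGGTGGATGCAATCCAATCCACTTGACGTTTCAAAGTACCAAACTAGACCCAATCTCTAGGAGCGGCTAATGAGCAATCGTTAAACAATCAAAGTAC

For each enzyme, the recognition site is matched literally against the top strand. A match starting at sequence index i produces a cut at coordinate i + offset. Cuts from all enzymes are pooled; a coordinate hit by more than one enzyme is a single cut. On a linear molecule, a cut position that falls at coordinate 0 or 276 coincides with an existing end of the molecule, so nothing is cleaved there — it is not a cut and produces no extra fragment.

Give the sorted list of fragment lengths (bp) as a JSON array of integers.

Site scan:
  YnoI CAATC/2: at [25, 43, 63, 138, 188, 193, 229, 253, 264] ⇒ [27, 45, 65, 140, 190, 195, 231, 255, 266]
  TgoV AAAGTACC/1: at [5, 13, 48, 72, 81, 95, 104, 117, 130, 158, 211] ⇒ [6, 14, 49, 73, 82, 96, 105, 118, 131, 159, 212]
  EstII TATCG/5: at [34, 151] ⇒ [39, 156]

Pooled cuts: [6, 14, 27, 39, 45, 49, 65, 73, 82, 96, 105, 118, 131, 140, 156, 159, 190, 195, 212, 231, 255, 266]

Fragment lengths:
  [0,6): 6 bp
  [6,14): 8 bp
  [14,27): 13 bp
  [27,39): 12 bp
  [39,45): 6 bp
  [45,49): 4 bp
  [49,65): 16 bp
  [65,73): 8 bp
  [73,82): 9 bp
  [82,96): 14 bp
  [96,105): 9 bp
  [105,118): 13 bp
  [118,131): 13 bp
  [131,140): 9 bp
  [140,156): 16 bp
  [156,159): 3 bp
  [159,190): 31 bp
  [190,195): 5 bp
  [195,212): 17 bp
  [212,231): 19 bp
  [231,255): 24 bp
  [255,266): 11 bp
  [266,276): 10 bp

[3,4,5,6,6,8,8,9,9,9,10,11,12,13,13,13,14,16,16,17,19,24,31]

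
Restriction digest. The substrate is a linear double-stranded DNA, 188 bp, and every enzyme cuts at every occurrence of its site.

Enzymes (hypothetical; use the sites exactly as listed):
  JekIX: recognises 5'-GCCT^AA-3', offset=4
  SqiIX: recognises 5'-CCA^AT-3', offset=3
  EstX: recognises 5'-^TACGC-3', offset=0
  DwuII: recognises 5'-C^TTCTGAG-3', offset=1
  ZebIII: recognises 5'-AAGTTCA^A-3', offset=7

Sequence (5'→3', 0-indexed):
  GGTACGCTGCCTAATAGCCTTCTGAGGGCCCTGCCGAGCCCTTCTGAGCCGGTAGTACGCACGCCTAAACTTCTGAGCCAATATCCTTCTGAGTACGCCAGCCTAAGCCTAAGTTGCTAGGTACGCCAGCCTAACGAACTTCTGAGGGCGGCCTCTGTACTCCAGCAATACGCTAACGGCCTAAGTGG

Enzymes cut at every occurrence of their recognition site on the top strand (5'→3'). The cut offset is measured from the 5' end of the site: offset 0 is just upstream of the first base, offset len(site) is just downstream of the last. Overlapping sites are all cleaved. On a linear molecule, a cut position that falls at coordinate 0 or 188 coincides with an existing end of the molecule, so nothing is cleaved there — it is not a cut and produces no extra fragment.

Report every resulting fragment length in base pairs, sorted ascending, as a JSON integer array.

Per-enzyme occurrences:
  JekIX (GCCTAA, off=4): starts [8, 62, 100, 106, 128, 178] → cuts [12, 66, 104, 110, 132, 182]
  SqiIX (CCAAT, off=3): starts [77] → cuts [80]
  EstX (TACGC, off=0): starts [2, 55, 93, 121, 168] → cuts [2, 55, 93, 121, 168]
  DwuII (CTTCTGAG, off=1): starts [18, 40, 69, 85, 138] → cuts [19, 41, 70, 86, 139]
  ZebIII (AAGTTCAA, off=7): no sites

All cut coordinates (distinct, sorted): [2, 12, 19, 41, 55, 66, 70, 80, 86, 93, 104, 110, 121, 132, 139, 168, 182]

Fragment lengths:
  [0,2): 2 bp
  [2,12): 10 bp
  [12,19): 7 bp
  [19,41): 22 bp
  [41,55): 14 bp
  [55,66): 11 bp
  [66,70): 4 bp
  [70,80): 10 bp
  [80,86): 6 bp
  [86,93): 7 bp
  [93,104): 11 bp
  [104,110): 6 bp
  [110,121): 11 bp
  [121,132): 11 bp
  [132,139): 7 bp
  [139,168): 29 bp
  [168,182): 14 bp
  [182,188): 6 bp

[2,4,6,6,6,7,7,7,10,10,11,11,11,11,14,14,22,29]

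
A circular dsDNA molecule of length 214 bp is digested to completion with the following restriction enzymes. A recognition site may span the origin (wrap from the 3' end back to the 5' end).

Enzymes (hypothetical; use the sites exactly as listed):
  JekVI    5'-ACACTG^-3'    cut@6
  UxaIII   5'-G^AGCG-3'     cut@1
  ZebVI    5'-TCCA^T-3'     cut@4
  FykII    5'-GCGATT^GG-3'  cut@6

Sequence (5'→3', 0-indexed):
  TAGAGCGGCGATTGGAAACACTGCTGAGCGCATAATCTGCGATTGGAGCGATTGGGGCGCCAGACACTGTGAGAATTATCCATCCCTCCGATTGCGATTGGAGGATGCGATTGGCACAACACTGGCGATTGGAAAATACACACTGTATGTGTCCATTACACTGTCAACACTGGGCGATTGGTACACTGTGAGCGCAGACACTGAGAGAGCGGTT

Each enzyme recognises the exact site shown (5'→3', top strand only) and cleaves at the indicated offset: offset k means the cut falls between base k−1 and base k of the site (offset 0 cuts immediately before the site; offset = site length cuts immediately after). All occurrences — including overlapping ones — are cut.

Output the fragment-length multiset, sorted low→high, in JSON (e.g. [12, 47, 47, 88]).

[2,2,3,4,6,7,7,8,9,9,10,10,10,10,12,13,13,13,15,16,17,18]

Per-enzyme occurrences:
  JekVI (ACACTG, off=6): starts [17, 63, 118, 139, 157, 166, 182, 197] → cuts [23, 69, 124, 145, 163, 172, 188, 203]
  UxaIII (GAGCG, off=1): starts [2, 25, 45, 189, 206] → cuts [3, 26, 46, 190, 207]
  ZebVI (TCCAT, off=4): starts [78, 151] → cuts [82, 155]
  FykII (GCGATTGG, off=6): starts [7, 38, 47, 93, 106, 124, 173] → cuts [13, 44, 53, 99, 112, 130, 179]

Pooled cuts: [3, 13, 23, 26, 44, 46, 53, 69, 82, 99, 112, 124, 130, 145, 155, 163, 172, 179, 188, 190, 203, 207]

Fragment lengths:
  3→13: 10 bp
  13→23: 10 bp
  23→26: 3 bp
  26→44: 18 bp
  44→46: 2 bp
  46→53: 7 bp
  53→69: 16 bp
  69→82: 13 bp
  82→99: 17 bp
  99→112: 13 bp
  112→124: 12 bp
  124→130: 6 bp
  130→145: 15 bp
  145→155: 10 bp
  155→163: 8 bp
  163→172: 9 bp
  172→179: 7 bp
  179→188: 9 bp
  188→190: 2 bp
  190→203: 13 bp
  203→207: 4 bp
  207→3 (wrap): 214-207+3 = 10 bp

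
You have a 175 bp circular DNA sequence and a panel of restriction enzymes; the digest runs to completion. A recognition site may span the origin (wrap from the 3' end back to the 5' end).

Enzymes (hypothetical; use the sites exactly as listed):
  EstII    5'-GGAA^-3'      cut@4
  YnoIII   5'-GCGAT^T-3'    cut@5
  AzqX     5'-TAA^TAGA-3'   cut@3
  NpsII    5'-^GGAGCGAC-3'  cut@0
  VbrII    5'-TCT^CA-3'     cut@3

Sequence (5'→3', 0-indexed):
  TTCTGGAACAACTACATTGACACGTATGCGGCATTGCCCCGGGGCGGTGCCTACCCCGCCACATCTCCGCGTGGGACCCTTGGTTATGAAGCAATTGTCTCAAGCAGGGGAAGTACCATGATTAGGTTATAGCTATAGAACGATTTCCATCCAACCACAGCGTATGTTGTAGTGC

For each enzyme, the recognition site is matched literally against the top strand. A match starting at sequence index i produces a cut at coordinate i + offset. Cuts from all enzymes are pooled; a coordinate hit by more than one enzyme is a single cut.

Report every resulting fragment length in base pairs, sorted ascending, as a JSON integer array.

[12,71,92]

Site scan:
  EstII (GGAA, off=4): starts [4, 108] → cuts [8, 112]
  YnoIII (GCGATT, off=5): no sites
  AzqX (TAATAGA, off=3): no sites
  NpsII (GGAGCGAC, off=0): no sites
  VbrII (TCTCA, off=3): starts [97] → cuts [100]

All cut coordinates (distinct, sorted): [8, 100, 112]

Fragments:
  8→100: 92 bp
  100→112: 12 bp
  112→8 (wrap): 175-112+8 = 71 bp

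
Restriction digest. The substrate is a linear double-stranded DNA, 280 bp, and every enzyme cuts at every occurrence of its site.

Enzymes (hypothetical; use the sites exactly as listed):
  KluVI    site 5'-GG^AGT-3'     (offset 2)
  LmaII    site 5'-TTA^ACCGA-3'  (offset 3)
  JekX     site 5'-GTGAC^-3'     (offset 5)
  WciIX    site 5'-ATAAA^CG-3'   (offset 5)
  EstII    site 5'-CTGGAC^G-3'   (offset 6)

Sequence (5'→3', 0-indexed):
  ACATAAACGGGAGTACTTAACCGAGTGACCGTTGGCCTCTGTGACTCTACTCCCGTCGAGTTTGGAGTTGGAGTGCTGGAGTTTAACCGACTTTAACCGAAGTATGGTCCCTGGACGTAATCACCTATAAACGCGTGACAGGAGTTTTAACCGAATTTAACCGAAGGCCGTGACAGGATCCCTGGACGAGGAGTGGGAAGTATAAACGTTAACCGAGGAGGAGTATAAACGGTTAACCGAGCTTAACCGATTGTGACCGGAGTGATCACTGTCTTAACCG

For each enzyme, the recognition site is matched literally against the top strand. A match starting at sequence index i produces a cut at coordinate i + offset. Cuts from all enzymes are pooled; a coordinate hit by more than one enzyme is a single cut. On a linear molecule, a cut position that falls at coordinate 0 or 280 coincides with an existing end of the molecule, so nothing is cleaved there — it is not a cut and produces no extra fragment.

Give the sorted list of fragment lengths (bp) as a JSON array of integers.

Site scan:
  KluVI GGAGT/2: at [9, 63, 69, 77, 140, 189, 219, 258] ⇒ [11, 65, 71, 79, 142, 191, 221, 260]
  LmaII TTAACCGA/3: at [16, 82, 92, 146, 156, 208, 232, 242] ⇒ [19, 85, 95, 149, 159, 211, 235, 245]
  JekX GTGAC/5: at [24, 40, 134, 169, 252] ⇒ [29, 45, 139, 174, 257]
  WciIX ATAAACG/5: at [2, 126, 201, 224] ⇒ [7, 131, 206, 229]
  EstII CTGGACG/6: at [110, 181] ⇒ [116, 187]

All cut coordinates (distinct, sorted): [7, 11, 19, 29, 45, 65, 71, 79, 85, 95, 116, 131, 139, 142, 149, 159, 174, 187, 191, 206, 211, 221, 229, 235, 245, 257, 260]

Fragments:
  [0,7): 7 bp
  [7,11): 4 bp
  [11,19): 8 bp
  [19,29): 10 bp
  [29,45): 16 bp
  [45,65): 20 bp
  [65,71): 6 bp
  [71,79): 8 bp
  [79,85): 6 bp
  [85,95): 10 bp
  [95,116): 21 bp
  [116,131): 15 bp
  [131,139): 8 bp
  [139,142): 3 bp
  [142,149): 7 bp
  [149,159): 10 bp
  [159,174): 15 bp
  [174,187): 13 bp
  [187,191): 4 bp
  [191,206): 15 bp
  [206,211): 5 bp
  [211,221): 10 bp
  [221,229): 8 bp
  [229,235): 6 bp
  [235,245): 10 bp
  [245,257): 12 bp
  [257,260): 3 bp
  [260,280): 20 bp

[3,3,4,4,5,6,6,6,7,7,8,8,8,8,10,10,10,10,10,12,13,15,15,15,16,20,20,21]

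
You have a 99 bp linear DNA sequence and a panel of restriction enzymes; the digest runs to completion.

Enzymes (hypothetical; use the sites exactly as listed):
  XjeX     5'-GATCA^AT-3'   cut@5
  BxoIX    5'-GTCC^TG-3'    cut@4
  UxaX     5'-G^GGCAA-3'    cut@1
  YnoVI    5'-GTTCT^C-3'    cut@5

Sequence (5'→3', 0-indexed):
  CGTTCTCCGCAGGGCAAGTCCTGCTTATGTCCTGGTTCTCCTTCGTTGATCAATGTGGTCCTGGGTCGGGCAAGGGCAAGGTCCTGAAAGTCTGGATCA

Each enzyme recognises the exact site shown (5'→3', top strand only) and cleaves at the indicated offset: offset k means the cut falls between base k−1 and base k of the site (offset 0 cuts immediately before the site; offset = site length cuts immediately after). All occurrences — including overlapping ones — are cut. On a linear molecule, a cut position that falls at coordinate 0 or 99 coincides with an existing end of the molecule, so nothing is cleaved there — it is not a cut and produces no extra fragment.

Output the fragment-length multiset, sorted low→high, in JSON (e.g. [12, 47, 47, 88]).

Per-enzyme occurrences:
  XjeX GATCAAT/5: at [47] ⇒ [52]
  BxoIX GTCCTG/4: at [17, 28, 57, 80] ⇒ [21, 32, 61, 84]
  UxaX GGGCAA/1: at [11, 67, 73] ⇒ [12, 68, 74]
  YnoVI GTTCTC/5: at [1, 34] ⇒ [6, 39]

Pooled cuts: [6, 12, 21, 32, 39, 52, 61, 68, 74, 84]

Fragment lengths:
  [0,6): 6 bp
  [6,12): 6 bp
  [12,21): 9 bp
  [21,32): 11 bp
  [32,39): 7 bp
  [39,52): 13 bp
  [52,61): 9 bp
  [61,68): 7 bp
  [68,74): 6 bp
  [74,84): 10 bp
  [84,99): 15 bp

[6,6,6,7,7,9,9,10,11,13,15]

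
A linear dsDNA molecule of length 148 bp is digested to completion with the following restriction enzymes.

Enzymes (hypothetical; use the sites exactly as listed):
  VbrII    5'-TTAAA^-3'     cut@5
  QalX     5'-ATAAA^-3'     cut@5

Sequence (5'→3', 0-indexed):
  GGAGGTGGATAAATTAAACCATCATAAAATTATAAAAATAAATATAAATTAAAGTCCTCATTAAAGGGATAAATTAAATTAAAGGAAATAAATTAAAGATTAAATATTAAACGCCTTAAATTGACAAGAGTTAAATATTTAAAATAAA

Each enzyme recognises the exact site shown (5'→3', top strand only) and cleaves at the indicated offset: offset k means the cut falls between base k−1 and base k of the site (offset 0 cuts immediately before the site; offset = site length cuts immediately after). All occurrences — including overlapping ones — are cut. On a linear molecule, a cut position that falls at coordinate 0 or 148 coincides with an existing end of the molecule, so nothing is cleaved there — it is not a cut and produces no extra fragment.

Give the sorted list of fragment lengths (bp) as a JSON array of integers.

[5,5,5,5,5,5,6,6,7,7,8,8,8,9,9,10,12,13,15]

Site scan:
  VbrII (TTAAA, off=5): starts [13, 48, 60, 73, 78, 92, 99, 106, 115, 130, 138] → cuts [18, 53, 65, 78, 83, 97, 104, 111, 120, 135, 143]
  QalX (ATAAA, off=5): starts [8, 23, 31, 37, 43, 68, 87, 143] → cuts [13, 28, 36, 42, 48, 73, 92] (position 148 is a terminus of the linear molecule — no cut)

Pooled cuts: [13, 18, 28, 36, 42, 48, 53, 65, 73, 78, 83, 92, 97, 104, 111, 120, 135, 143]

Fragments:
  [0,13): 13 bp
  [13,18): 5 bp
  [18,28): 10 bp
  [28,36): 8 bp
  [36,42): 6 bp
  [42,48): 6 bp
  [48,53): 5 bp
  [53,65): 12 bp
  [65,73): 8 bp
  [73,78): 5 bp
  [78,83): 5 bp
  [83,92): 9 bp
  [92,97): 5 bp
  [97,104): 7 bp
  [104,111): 7 bp
  [111,120): 9 bp
  [120,135): 15 bp
  [135,143): 8 bp
  [143,148): 5 bp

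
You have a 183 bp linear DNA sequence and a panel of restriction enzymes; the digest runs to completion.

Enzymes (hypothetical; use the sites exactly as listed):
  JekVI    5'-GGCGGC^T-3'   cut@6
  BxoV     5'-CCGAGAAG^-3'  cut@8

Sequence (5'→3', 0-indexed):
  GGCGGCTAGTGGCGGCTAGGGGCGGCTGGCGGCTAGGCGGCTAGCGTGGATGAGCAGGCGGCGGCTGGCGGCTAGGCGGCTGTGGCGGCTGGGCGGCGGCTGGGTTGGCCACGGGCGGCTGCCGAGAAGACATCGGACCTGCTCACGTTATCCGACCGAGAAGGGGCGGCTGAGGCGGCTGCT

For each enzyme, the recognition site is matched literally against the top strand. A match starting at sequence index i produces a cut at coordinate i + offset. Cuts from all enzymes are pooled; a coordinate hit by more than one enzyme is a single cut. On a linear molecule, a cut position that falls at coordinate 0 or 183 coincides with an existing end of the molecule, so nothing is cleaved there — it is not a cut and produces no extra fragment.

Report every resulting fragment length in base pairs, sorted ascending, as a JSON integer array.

[4,6,7,7,7,8,8,9,9,10,10,10,11,19,24,34]

Per-enzyme occurrences:
  JekVI (GGCGGCT, off=6): starts [0, 10, 20, 27, 35, 59, 66, 74, 83, 94, 113, 164, 173] → cuts [6, 16, 26, 33, 41, 65, 72, 80, 89, 100, 119, 170, 179]
  BxoV (CCGAGAAG, off=8): starts [121, 155] → cuts [129, 163]

All cut coordinates (distinct, sorted): [6, 16, 26, 33, 41, 65, 72, 80, 89, 100, 119, 129, 163, 170, 179]

Fragments:
  [0,6): 6 bp
  [6,16): 10 bp
  [16,26): 10 bp
  [26,33): 7 bp
  [33,41): 8 bp
  [41,65): 24 bp
  [65,72): 7 bp
  [72,80): 8 bp
  [80,89): 9 bp
  [89,100): 11 bp
  [100,119): 19 bp
  [119,129): 10 bp
  [129,163): 34 bp
  [163,170): 7 bp
  [170,179): 9 bp
  [179,183): 4 bp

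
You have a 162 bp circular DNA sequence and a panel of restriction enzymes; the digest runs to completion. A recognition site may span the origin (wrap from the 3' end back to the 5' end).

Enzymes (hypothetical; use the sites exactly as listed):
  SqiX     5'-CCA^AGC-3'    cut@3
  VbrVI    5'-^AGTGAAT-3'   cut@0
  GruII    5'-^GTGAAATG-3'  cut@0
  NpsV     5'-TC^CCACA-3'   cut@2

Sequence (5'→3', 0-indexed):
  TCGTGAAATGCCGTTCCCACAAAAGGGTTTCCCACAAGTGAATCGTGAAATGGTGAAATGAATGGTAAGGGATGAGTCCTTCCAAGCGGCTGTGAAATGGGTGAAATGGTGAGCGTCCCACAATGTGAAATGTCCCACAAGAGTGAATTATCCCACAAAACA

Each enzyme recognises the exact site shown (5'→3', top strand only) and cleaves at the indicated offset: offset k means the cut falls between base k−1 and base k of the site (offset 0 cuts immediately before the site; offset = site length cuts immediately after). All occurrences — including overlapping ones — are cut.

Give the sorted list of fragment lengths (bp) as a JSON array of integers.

[5,7,7,7,8,8,9,10,11,12,14,15,17,32]

Site scan:
  SqiX (CCAAGC, off=3): starts [81] → cuts [84]
  VbrVI (AGTGAAT, off=0): starts [36, 141] → cuts [36, 141]
  GruII (GTGAAATG, off=0): starts [2, 44, 52, 91, 100, 124] → cuts [2, 44, 52, 91, 100, 124]
  NpsV (TCCCACA, off=2): starts [14, 29, 115, 132, 150] → cuts [16, 31, 117, 134, 152]

All cut coordinates (distinct, sorted): [2, 16, 31, 36, 44, 52, 84, 91, 100, 117, 124, 134, 141, 152]

Fragments:
  2→16: 14 bp
  16→31: 15 bp
  31→36: 5 bp
  36→44: 8 bp
  44→52: 8 bp
  52→84: 32 bp
  84→91: 7 bp
  91→100: 9 bp
  100→117: 17 bp
  117→124: 7 bp
  124→134: 10 bp
  134→141: 7 bp
  141→152: 11 bp
  152→2 (wrap): 162-152+2 = 12 bp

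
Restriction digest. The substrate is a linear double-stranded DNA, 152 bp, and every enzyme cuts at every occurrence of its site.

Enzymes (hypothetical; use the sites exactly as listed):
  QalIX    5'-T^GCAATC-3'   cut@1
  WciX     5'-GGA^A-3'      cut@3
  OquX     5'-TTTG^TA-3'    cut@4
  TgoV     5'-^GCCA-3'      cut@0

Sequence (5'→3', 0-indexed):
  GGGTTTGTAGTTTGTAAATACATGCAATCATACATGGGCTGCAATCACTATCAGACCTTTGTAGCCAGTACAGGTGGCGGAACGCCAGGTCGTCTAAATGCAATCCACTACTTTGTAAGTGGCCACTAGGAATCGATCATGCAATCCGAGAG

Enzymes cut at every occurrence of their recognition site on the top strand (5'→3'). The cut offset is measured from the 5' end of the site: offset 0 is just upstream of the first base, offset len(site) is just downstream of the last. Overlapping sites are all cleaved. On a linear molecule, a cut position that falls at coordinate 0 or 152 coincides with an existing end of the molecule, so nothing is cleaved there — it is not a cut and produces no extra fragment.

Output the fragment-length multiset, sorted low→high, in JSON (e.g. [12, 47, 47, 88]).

Scan for sites:
  QalIX TGCAATC/1: at [22, 39, 98, 139] ⇒ [23, 40, 99, 140]
  WciX GGAA/3: at [78, 128] ⇒ [81, 131]
  OquX TTTGTA/4: at [3, 10, 57, 111] ⇒ [7, 14, 61, 115]
  TgoV GCCA/0: at [63, 83, 121] ⇒ [63, 83, 121]

Pooled cuts: [7, 14, 23, 40, 61, 63, 81, 83, 99, 115, 121, 131, 140]

Fragment lengths:
  [0,7): 7 bp
  [7,14): 7 bp
  [14,23): 9 bp
  [23,40): 17 bp
  [40,61): 21 bp
  [61,63): 2 bp
  [63,81): 18 bp
  [81,83): 2 bp
  [83,99): 16 bp
  [99,115): 16 bp
  [115,121): 6 bp
  [121,131): 10 bp
  [131,140): 9 bp
  [140,152): 12 bp

[2,2,6,7,7,9,9,10,12,16,16,17,18,21]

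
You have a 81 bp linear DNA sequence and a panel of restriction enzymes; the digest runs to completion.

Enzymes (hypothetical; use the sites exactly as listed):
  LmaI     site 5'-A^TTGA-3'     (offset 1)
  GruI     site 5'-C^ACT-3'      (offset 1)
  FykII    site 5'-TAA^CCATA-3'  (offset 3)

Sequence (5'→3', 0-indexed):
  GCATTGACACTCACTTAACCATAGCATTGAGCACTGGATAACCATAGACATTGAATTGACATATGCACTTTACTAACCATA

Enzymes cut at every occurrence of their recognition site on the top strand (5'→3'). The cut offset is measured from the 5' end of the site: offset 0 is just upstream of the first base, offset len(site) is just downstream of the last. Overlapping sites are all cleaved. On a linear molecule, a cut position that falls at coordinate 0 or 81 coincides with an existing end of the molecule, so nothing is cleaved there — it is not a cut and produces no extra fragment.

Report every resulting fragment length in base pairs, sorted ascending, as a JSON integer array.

[3,4,5,5,5,6,6,8,9,9,10,11]

Per-enzyme occurrences:
  LmaI ATTGA/1: at [2, 25, 49, 54] ⇒ [3, 26, 50, 55]
  GruI CACT/1: at [7, 11, 31, 65] ⇒ [8, 12, 32, 66]
  FykII TAACCATA/3: at [15, 38, 73] ⇒ [18, 41, 76]

All cut coordinates (distinct, sorted): [3, 8, 12, 18, 26, 32, 41, 50, 55, 66, 76]

Fragment lengths:
  [0,3): 3 bp
  [3,8): 5 bp
  [8,12): 4 bp
  [12,18): 6 bp
  [18,26): 8 bp
  [26,32): 6 bp
  [32,41): 9 bp
  [41,50): 9 bp
  [50,55): 5 bp
  [55,66): 11 bp
  [66,76): 10 bp
  [76,81): 5 bp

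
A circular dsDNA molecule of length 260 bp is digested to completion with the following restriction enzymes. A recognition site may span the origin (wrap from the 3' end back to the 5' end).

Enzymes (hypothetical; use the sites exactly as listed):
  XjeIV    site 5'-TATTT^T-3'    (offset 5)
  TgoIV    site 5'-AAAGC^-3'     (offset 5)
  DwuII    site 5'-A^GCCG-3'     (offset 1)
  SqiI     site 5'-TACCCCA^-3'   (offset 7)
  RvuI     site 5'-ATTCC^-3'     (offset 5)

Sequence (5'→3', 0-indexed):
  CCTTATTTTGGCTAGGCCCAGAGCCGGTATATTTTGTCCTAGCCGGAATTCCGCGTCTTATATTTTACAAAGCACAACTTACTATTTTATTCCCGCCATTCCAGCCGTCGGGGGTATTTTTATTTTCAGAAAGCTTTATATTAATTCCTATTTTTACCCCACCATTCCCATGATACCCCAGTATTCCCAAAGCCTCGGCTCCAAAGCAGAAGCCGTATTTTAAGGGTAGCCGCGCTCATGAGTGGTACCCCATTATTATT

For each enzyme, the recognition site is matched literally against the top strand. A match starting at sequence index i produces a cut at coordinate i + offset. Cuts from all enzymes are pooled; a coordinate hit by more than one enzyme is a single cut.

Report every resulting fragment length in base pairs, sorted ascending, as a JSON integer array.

[1,4,5,6,6,6,6,7,7,7,8,8,8,9,9,9,10,11,12,12,13,14,14,14,14,16,24]

Scan for sites:
  XjeIV TATTTT/5: at [3, 29, 60, 82, 114, 120, 148, 215] ⇒ [8, 34, 65, 87, 119, 125, 153, 220]
  TgoIV AAAGC/5: at [68, 129, 188, 202] ⇒ [73, 134, 193, 207]
  DwuII AGCCG/1: at [21, 40, 102, 210, 227] ⇒ [22, 41, 103, 211, 228]
  SqiI TACCCCA/7: at [154, 173, 245] ⇒ [161, 180, 252]
  RvuI ATTCC/5: at [47, 88, 97, 143, 163, 182, 257] ⇒ [2, 52, 93, 102, 148, 168, 187]

Pooled cuts: [2, 8, 22, 34, 41, 52, 65, 73, 87, 93, 102, 103, 119, 125, 134, 148, 153, 161, 168, 180, 187, 193, 207, 211, 220, 228, 252]

Fragments:
  2→8: 6 bp
  8→22: 14 bp
  22→34: 12 bp
  34→41: 7 bp
  41→52: 11 bp
  52→65: 13 bp
  65→73: 8 bp
  73→87: 14 bp
  87→93: 6 bp
  93→102: 9 bp
  102→103: 1 bp
  103→119: 16 bp
  119→125: 6 bp
  125→134: 9 bp
  134→148: 14 bp
  148→153: 5 bp
  153→161: 8 bp
  161→168: 7 bp
  168→180: 12 bp
  180→187: 7 bp
  187→193: 6 bp
  193→207: 14 bp
  207→211: 4 bp
  211→220: 9 bp
  220→228: 8 bp
  228→252: 24 bp
  252→2 (wrap): 260-252+2 = 10 bp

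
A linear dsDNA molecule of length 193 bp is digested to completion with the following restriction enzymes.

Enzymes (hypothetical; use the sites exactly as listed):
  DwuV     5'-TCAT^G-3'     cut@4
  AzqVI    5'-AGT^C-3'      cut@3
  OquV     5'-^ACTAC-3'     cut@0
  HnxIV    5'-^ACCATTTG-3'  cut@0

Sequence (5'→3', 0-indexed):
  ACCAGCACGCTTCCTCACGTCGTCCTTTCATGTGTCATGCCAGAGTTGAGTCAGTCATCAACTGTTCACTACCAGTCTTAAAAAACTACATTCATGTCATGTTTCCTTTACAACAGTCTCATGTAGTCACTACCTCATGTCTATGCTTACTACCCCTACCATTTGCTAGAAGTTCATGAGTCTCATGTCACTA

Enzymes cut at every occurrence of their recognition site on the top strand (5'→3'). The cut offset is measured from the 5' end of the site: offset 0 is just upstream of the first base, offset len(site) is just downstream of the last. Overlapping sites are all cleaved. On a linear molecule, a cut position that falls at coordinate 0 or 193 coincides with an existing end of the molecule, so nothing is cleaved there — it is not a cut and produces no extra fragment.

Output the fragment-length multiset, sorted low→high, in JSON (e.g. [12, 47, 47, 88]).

[1,4,4,5,5,5,5,7,7,8,9,9,10,10,11,12,13,17,20,31]

Per-enzyme occurrences:
  DwuV (TCATG, off=4): starts [27, 34, 91, 96, 118, 134, 173, 182] → cuts [31, 38, 95, 100, 122, 138, 177, 186]
  AzqVI (AGTC, off=3): starts [48, 52, 73, 114, 124, 178] → cuts [51, 55, 76, 117, 127, 181]
  OquV (ACTAC, off=0): starts [67, 84, 128, 148] → cuts [67, 84, 128, 148]
  HnxIV (ACCATTTG, off=0): starts [157] → cuts [157]

All cut coordinates (distinct, sorted): [31, 38, 51, 55, 67, 76, 84, 95, 100, 117, 122, 127, 128, 138, 148, 157, 177, 181, 186]

Fragments:
  [0,31): 31 bp
  [31,38): 7 bp
  [38,51): 13 bp
  [51,55): 4 bp
  [55,67): 12 bp
  [67,76): 9 bp
  [76,84): 8 bp
  [84,95): 11 bp
  [95,100): 5 bp
  [100,117): 17 bp
  [117,122): 5 bp
  [122,127): 5 bp
  [127,128): 1 bp
  [128,138): 10 bp
  [138,148): 10 bp
  [148,157): 9 bp
  [157,177): 20 bp
  [177,181): 4 bp
  [181,186): 5 bp
  [186,193): 7 bp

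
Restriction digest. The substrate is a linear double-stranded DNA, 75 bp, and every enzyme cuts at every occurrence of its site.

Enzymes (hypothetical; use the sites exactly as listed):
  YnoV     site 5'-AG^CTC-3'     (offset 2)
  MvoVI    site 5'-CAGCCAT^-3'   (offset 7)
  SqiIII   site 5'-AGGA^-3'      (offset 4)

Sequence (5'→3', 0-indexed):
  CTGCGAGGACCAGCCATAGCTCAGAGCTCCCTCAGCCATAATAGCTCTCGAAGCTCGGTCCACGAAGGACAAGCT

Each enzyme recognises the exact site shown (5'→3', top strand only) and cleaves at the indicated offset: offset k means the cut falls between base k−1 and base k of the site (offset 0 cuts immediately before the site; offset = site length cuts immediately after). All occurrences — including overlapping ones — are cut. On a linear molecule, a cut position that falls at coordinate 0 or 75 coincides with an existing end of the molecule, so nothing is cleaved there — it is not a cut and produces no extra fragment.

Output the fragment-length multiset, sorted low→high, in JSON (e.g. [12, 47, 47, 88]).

Site scan:
  YnoV (AGCTC, off=2): starts [17, 24, 42, 51] → cuts [19, 26, 44, 53]
  MvoVI (CAGCCAT, off=7): starts [10, 32] → cuts [17, 39]
  SqiIII (AGGA, off=4): starts [5, 65] → cuts [9, 69]

All cut coordinates (distinct, sorted): [9, 17, 19, 26, 39, 44, 53, 69]

Fragment lengths:
  [0,9): 9 bp
  [9,17): 8 bp
  [17,19): 2 bp
  [19,26): 7 bp
  [26,39): 13 bp
  [39,44): 5 bp
  [44,53): 9 bp
  [53,69): 16 bp
  [69,75): 6 bp

[2,5,6,7,8,9,9,13,16]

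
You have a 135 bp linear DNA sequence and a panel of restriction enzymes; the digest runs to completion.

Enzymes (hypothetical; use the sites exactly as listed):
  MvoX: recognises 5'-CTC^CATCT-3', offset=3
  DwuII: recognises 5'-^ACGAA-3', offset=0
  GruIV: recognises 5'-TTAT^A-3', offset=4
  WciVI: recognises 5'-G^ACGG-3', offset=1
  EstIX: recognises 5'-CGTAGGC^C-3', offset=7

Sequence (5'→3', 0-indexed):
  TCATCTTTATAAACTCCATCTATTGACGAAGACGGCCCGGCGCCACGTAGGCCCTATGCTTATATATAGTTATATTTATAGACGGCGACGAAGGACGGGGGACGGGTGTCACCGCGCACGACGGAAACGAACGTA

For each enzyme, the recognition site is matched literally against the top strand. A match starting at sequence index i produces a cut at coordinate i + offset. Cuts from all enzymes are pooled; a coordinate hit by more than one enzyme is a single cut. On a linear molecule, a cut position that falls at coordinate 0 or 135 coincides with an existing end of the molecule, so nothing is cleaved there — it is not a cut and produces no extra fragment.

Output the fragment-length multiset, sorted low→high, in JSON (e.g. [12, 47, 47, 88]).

[2,6,6,6,6,6,7,7,9,9,10,10,11,19,21]

Scan for sites:
  MvoX CTCCATCT/3: at [13] ⇒ [16]
  DwuII ACGAA/0: at [25, 87, 126] ⇒ [25, 87, 126]
  GruIV TTATA/4: at [6, 59, 69, 75] ⇒ [10, 63, 73, 79]
  WciVI GACGG/1: at [30, 80, 93, 100, 119] ⇒ [31, 81, 94, 101, 120]
  EstIX CGTAGGCC/7: at [45] ⇒ [52]

All cut coordinates (distinct, sorted): [10, 16, 25, 31, 52, 63, 73, 79, 81, 87, 94, 101, 120, 126]

Fragments:
  [0,10): 10 bp
  [10,16): 6 bp
  [16,25): 9 bp
  [25,31): 6 bp
  [31,52): 21 bp
  [52,63): 11 bp
  [63,73): 10 bp
  [73,79): 6 bp
  [79,81): 2 bp
  [81,87): 6 bp
  [87,94): 7 bp
  [94,101): 7 bp
  [101,120): 19 bp
  [120,126): 6 bp
  [126,135): 9 bp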